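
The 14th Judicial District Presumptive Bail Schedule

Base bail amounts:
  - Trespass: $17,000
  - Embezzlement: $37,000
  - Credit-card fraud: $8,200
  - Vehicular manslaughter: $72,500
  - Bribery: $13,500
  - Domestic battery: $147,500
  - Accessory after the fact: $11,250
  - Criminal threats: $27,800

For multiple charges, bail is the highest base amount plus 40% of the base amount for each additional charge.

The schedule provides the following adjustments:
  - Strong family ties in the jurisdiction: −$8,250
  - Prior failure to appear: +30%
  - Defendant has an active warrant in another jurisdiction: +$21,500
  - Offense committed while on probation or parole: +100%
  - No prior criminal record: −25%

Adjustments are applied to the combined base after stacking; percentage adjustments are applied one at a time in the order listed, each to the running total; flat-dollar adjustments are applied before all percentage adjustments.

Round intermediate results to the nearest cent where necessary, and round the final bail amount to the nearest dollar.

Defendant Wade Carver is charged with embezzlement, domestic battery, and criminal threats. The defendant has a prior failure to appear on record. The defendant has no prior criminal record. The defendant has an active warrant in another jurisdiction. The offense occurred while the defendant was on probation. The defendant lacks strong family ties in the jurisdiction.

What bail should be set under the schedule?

$380,094

Base amounts from the schedule: embezzlement $37,000; domestic battery $147,500; criminal threats $27,800.
Stacking rule: highest base plus 40% of each additional charge. Highest is domestic battery at $147,500. Additional: $37,000 × 40% = $14,800; $27,800 × 40% = $11,120. Combined base = $147,500 + $25,920 = $173,420.
Defendant has an active warrant in another jurisdiction (+$21,500 flat): $173,420 + $21,500 = $194,920.
Prior failure to appear (+30%): $194,920 × 1.3 = $253,396.
Offense committed while on probation or parole (+100%): $253,396 × 2 = $506,792.
No prior criminal record (−25%): $506,792 × 0.75 = $380,094.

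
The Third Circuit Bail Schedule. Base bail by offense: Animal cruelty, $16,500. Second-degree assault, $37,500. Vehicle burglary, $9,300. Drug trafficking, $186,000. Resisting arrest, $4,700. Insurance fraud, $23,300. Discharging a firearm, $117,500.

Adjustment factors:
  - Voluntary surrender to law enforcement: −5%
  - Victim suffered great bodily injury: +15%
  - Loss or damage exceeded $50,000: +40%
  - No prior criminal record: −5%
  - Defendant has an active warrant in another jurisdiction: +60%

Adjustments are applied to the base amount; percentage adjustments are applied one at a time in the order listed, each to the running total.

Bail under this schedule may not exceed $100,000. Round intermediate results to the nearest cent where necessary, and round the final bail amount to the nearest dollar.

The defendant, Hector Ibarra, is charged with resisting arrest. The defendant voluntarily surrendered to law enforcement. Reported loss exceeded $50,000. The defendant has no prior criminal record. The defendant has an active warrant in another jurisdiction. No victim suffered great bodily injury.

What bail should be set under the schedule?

Base amounts from the schedule: resisting arrest $4,700.
Single charge. Combined base = $4,700.
Voluntary surrender to law enforcement (−5%): $4,700 × 0.95 = $4,465.
Loss or damage exceeded $50,000 (+40%): $4,465 × 1.4 = $6,251.
No prior criminal record (−5%): $6,251 × 0.95 = $5,938.45.
Defendant has an active warrant in another jurisdiction (+60%): $5,938.45 × 1.6 = $9,501.52.
$9,501.52 is within the $100,000 maximum.
Rounded to the nearest dollar: $9,502.

$9,502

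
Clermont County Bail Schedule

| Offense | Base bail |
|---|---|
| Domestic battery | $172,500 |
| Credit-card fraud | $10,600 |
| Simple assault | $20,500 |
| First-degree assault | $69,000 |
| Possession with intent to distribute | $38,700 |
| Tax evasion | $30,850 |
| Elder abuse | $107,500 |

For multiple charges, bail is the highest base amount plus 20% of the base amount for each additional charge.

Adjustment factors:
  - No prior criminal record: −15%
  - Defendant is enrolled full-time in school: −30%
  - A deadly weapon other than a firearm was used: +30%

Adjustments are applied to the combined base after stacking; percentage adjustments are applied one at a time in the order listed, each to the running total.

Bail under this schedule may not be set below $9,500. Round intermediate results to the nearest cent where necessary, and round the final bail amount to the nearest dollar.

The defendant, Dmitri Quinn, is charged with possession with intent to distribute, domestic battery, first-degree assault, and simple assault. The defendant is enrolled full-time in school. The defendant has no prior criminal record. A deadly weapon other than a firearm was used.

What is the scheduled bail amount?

$153,261

Base amounts from the schedule: possession with intent to distribute $38,700; domestic battery $172,500; first-degree assault $69,000; simple assault $20,500.
Stacking rule: highest base plus 20% of each additional charge. Highest is domestic battery at $172,500. Additional: $38,700 × 20% = $7,740; $69,000 × 20% = $13,800; $20,500 × 20% = $4,100. Combined base = $172,500 + $25,640 = $198,140.
No prior criminal record (−15%): $198,140 × 0.85 = $168,419.
Defendant is enrolled full-time in school (−30%): $168,419 × 0.7 = $117,893.30.
A deadly weapon other than a firearm was used (+30%): $117,893.30 × 1.3 = $153,261.29.
$153,261.29 is at or above the $9,500 minimum.
Rounded to the nearest dollar: $153,261.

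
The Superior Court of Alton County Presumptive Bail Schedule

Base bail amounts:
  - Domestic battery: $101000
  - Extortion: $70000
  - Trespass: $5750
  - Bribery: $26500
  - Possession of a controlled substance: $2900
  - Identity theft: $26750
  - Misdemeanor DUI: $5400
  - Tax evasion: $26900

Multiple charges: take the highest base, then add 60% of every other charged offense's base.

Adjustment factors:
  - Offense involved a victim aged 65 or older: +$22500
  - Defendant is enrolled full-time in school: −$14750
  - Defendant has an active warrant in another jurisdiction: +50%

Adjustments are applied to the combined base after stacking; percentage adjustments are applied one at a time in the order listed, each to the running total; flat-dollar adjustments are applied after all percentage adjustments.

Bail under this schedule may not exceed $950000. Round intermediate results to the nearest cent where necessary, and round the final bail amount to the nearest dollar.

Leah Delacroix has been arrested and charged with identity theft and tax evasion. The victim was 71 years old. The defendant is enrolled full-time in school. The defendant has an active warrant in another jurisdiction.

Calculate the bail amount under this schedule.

$72175

Base amounts from the schedule: identity theft $26750; tax evasion $26900.
Stacking rule: highest base plus 60% of each additional charge. Highest is tax evasion at $26900. Additional: $26750 × 60% = $16050. Combined base = $26900 + $16050 = $42950.
Defendant has an active warrant in another jurisdiction (+50%): $42950 × 1.5 = $64425.
Offense involved a victim aged 65 or older (+$22500 flat): $64425 + $22500 = $86925.
Defendant is enrolled full-time in school (−$14750 flat): $86925 − $14750 = $72175.
$72175 is within the $950000 maximum.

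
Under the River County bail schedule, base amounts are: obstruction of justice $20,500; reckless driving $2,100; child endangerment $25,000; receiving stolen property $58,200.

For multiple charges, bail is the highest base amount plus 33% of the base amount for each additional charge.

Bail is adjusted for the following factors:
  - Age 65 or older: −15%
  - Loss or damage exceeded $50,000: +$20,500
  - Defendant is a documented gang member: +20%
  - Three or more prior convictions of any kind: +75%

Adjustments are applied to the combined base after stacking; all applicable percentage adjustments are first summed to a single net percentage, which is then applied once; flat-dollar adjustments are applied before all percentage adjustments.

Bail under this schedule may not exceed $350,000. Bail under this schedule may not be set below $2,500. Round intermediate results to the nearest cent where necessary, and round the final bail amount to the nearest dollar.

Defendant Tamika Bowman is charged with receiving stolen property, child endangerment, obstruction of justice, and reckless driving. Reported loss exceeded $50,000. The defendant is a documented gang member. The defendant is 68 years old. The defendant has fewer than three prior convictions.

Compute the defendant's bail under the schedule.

$99,128

Base amounts from the schedule: receiving stolen property $58,200; child endangerment $25,000; obstruction of justice $20,500; reckless driving $2,100.
Stacking rule: highest base plus 33% of each additional charge. Highest is receiving stolen property at $58,200. Additional: $25,000 × 33% = $8,250; $20,500 × 33% = $6,765; $2,100 × 33% = $693. Combined base = $58,200 + $15,708 = $73,908.
Loss or damage exceeded $50,000 (+$20,500 flat): $73,908 + $20,500 = $94,408.
Net percentage adjustment: −15% +20% = +5%. $94,408 × 1.05 = $99,128.40.
$99,128.40 is within the $350,000 maximum.
$99,128.40 is at or above the $2,500 minimum.
Rounded to the nearest dollar: $99,128.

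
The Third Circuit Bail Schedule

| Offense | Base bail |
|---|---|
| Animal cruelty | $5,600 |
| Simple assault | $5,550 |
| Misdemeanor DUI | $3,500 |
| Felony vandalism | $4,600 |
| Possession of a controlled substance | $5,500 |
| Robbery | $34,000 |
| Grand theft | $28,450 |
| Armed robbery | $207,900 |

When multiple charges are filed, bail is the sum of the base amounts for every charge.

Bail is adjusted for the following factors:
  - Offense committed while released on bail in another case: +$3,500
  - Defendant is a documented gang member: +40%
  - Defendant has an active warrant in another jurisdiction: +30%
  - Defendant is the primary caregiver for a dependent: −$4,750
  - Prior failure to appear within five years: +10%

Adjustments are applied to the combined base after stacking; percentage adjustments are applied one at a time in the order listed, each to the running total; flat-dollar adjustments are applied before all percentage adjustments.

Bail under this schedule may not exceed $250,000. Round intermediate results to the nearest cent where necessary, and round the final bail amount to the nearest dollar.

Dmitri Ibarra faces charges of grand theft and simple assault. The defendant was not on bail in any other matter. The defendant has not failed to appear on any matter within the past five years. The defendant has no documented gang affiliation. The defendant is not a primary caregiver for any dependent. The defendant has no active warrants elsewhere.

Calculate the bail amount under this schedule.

$34,000

Base amounts from the schedule: grand theft $28,450; simple assault $5,550.
Stacking rule: sum of all bases. $28,450 + $5,550 = $34,000.
No adjustment factors apply to this defendant.
$34,000 is within the $250,000 maximum.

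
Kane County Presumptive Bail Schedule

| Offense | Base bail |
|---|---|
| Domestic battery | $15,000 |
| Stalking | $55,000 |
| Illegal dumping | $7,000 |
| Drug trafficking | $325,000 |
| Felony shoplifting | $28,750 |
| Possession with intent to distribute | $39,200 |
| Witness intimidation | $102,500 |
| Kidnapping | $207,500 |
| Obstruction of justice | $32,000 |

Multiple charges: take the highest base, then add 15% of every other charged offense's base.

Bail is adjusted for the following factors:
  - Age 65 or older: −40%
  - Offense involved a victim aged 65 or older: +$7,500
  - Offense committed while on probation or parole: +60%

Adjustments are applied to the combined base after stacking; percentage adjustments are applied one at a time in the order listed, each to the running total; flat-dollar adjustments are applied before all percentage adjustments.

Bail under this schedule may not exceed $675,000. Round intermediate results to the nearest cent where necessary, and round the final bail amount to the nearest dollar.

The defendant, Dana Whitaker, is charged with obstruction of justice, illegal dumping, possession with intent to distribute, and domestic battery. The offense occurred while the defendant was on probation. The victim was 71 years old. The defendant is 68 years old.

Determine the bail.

Base amounts from the schedule: obstruction of justice $32,000; illegal dumping $7,000; possession with intent to distribute $39,200; domestic battery $15,000.
Stacking rule: highest base plus 15% of each additional charge. Highest is possession with intent to distribute at $39,200. Additional: $32,000 × 15% = $4,800; $7,000 × 15% = $1,050; $15,000 × 15% = $2,250. Combined base = $39,200 + $8,100 = $47,300.
Offense involved a victim aged 65 or older (+$7,500 flat): $47,300 + $7,500 = $54,800.
Age 65 or older (−40%): $54,800 × 0.6 = $32,880.
Offense committed while on probation or parole (+60%): $32,880 × 1.6 = $52,608.
$52,608 is within the $675,000 maximum.

$52,608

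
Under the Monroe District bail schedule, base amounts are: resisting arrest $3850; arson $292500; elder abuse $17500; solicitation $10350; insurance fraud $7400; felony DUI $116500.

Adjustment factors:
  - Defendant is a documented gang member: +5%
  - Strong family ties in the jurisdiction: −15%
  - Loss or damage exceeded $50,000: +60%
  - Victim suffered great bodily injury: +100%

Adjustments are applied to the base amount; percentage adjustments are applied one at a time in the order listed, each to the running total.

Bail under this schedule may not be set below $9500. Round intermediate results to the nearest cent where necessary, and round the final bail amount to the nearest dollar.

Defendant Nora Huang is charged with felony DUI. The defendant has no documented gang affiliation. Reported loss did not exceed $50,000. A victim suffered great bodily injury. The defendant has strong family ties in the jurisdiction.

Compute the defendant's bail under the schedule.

$198050

Base amounts from the schedule: felony DUI $116500.
Single charge. Combined base = $116500.
Strong family ties in the jurisdiction (−15%): $116500 × 0.85 = $99025.
Victim suffered great bodily injury (+100%): $99025 × 2 = $198050.
$198050 is at or above the $9500 minimum.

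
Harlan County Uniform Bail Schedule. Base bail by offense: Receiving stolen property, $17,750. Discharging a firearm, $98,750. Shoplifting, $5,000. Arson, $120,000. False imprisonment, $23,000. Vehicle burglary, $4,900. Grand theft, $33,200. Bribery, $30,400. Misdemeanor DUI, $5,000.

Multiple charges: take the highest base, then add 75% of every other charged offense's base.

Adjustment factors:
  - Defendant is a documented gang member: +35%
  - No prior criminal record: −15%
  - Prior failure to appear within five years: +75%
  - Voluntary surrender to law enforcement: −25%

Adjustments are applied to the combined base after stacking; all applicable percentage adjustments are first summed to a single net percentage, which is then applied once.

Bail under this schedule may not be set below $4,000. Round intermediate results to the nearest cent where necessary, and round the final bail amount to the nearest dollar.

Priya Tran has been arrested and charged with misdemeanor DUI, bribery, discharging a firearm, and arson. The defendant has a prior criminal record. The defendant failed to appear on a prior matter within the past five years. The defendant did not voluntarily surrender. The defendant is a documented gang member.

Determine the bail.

$463,286

Base amounts from the schedule: misdemeanor DUI $5,000; bribery $30,400; discharging a firearm $98,750; arson $120,000.
Stacking rule: highest base plus 75% of each additional charge. Highest is arson at $120,000. Additional: $5,000 × 75% = $3,750; $30,400 × 75% = $22,800; $98,750 × 75% = $74,062.50. Combined base = $120,000 + $100,612.50 = $220,612.50.
Net percentage adjustment: +35% +75% = +110%. $220,612.50 × 2.1 = $463,286.25.
$463,286.25 is at or above the $4,000 minimum.
Rounded to the nearest dollar: $463,286.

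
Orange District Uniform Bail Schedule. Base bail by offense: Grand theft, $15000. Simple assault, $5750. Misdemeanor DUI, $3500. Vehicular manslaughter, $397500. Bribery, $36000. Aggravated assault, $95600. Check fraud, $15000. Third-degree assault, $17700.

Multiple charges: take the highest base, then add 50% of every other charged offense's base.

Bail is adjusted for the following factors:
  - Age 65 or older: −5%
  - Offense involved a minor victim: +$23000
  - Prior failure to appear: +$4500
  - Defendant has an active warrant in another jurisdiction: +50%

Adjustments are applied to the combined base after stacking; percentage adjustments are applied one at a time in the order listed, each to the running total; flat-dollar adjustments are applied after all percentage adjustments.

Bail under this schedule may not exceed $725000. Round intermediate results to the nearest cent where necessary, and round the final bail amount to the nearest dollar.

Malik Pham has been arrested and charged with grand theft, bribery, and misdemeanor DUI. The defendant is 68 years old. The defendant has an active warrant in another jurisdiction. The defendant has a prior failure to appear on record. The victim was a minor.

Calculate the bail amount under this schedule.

$91981

Base amounts from the schedule: grand theft $15000; bribery $36000; misdemeanor DUI $3500.
Stacking rule: highest base plus 50% of each additional charge. Highest is bribery at $36000. Additional: $15000 × 50% = $7500; $3500 × 50% = $1750. Combined base = $36000 + $9250 = $45250.
Age 65 or older (−5%): $45250 × 0.95 = $42987.50.
Defendant has an active warrant in another jurisdiction (+50%): $42987.50 × 1.5 = $64481.25.
Offense involved a minor victim (+$23000 flat): $64481.25 + $23000 = $87481.25.
Prior failure to appear (+$4500 flat): $87481.25 + $4500 = $91981.25.
$91981.25 is within the $725000 maximum.
Rounded to the nearest dollar: $91981.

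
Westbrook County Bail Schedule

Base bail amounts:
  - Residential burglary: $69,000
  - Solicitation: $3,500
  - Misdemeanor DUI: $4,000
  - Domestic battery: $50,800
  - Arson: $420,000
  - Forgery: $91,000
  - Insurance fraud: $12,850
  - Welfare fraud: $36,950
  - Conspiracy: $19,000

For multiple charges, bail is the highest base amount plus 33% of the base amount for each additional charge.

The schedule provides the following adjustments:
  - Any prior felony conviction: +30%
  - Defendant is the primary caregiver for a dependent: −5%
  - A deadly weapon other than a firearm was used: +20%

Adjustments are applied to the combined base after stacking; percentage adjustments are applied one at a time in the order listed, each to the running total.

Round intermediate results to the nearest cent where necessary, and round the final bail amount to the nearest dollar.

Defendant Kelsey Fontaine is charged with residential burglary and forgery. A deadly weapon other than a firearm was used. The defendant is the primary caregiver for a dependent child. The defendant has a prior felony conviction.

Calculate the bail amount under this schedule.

Base amounts from the schedule: residential burglary $69,000; forgery $91,000.
Stacking rule: highest base plus 33% of each additional charge. Highest is forgery at $91,000. Additional: $69,000 × 33% = $22,770. Combined base = $91,000 + $22,770 = $113,770.
Any prior felony conviction (+30%): $113,770 × 1.3 = $147,901.
Defendant is the primary caregiver for a dependent (−5%): $147,901 × 0.95 = $140,505.95.
A deadly weapon other than a firearm was used (+20%): $140,505.95 × 1.2 = $168,607.14.
Rounded to the nearest dollar: $168,607.

$168,607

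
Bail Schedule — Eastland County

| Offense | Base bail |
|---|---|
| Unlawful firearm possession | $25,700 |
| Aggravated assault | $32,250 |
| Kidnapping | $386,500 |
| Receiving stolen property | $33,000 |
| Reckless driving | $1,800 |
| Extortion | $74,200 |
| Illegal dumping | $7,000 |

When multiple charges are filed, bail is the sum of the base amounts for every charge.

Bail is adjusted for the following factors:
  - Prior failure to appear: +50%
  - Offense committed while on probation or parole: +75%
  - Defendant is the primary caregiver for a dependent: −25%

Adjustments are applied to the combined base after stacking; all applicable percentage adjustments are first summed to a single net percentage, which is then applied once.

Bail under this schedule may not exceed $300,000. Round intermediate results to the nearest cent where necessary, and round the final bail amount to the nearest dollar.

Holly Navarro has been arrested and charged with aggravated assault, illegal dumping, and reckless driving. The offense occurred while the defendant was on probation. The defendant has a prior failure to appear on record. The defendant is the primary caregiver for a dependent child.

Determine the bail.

$82,100

Base amounts from the schedule: aggravated assault $32,250; illegal dumping $7,000; reckless driving $1,800.
Stacking rule: sum of all bases. $32,250 + $7,000 + $1,800 = $41,050.
Net percentage adjustment: +50% +75% −25% = +100%. $41,050 × 2 = $82,100.
$82,100 is within the $300,000 maximum.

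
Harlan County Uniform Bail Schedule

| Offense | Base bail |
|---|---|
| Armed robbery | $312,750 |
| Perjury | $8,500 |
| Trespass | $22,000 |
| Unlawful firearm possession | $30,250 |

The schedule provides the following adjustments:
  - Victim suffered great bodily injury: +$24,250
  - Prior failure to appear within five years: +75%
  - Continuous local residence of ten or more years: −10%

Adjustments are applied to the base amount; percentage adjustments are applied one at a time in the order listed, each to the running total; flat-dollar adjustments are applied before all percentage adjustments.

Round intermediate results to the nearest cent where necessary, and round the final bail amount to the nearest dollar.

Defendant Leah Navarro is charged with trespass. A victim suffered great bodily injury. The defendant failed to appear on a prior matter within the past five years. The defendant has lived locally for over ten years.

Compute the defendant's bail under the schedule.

$72,844

Base amounts from the schedule: trespass $22,000.
Single charge. Combined base = $22,000.
Victim suffered great bodily injury (+$24,250 flat): $22,000 + $24,250 = $46,250.
Prior failure to appear within five years (+75%): $46,250 × 1.75 = $80,937.50.
Continuous local residence of ten or more years (−10%): $80,937.50 × 0.9 = $72,843.75.
Rounded to the nearest dollar: $72,844.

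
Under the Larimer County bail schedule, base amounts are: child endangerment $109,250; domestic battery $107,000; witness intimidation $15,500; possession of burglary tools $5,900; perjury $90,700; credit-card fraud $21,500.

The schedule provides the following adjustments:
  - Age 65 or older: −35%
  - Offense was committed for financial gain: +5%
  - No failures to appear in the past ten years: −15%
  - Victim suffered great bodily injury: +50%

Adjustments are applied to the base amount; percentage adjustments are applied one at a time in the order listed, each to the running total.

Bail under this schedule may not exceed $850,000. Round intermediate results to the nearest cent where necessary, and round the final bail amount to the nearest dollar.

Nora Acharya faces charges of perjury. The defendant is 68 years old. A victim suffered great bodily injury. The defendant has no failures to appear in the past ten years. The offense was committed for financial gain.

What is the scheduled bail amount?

Base amounts from the schedule: perjury $90,700.
Single charge. Combined base = $90,700.
Age 65 or older (−35%): $90,700 × 0.65 = $58,955.
Offense was committed for financial gain (+5%): $58,955 × 1.05 = $61,902.75.
No failures to appear in the past ten years (−15%): $61,902.75 × 0.85 = $52,617.34.
Victim suffered great bodily injury (+50%): $52,617.34 × 1.5 = $78,926.01.
$78,926.01 is within the $850,000 maximum.
Rounded to the nearest dollar: $78,926.

$78,926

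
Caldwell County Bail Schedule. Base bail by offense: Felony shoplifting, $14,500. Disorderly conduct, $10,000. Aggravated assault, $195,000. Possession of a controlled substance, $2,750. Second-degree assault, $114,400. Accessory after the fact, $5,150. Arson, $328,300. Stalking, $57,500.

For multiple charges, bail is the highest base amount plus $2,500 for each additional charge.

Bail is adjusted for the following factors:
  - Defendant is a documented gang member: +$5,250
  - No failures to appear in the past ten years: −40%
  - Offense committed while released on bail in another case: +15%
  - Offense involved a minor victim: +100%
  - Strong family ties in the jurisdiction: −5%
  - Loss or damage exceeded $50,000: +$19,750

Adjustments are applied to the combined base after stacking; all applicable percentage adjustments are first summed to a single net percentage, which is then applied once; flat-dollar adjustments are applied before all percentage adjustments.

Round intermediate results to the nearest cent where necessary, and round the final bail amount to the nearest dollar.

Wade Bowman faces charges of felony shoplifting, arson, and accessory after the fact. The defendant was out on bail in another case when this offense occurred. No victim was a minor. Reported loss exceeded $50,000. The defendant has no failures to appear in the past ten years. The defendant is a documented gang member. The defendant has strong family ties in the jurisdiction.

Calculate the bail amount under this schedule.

$250,810

Base amounts from the schedule: felony shoplifting $14,500; arson $328,300; accessory after the fact $5,150.
Stacking rule: highest base plus $2,500 per additional charge. Highest is arson at $328,300; 2 additional charges → +$5,000. Combined base = $333,300.
Defendant is a documented gang member (+$5,250 flat): $333,300 + $5,250 = $338,550.
Loss or damage exceeded $50,000 (+$19,750 flat): $338,550 + $19,750 = $358,300.
Net percentage adjustment: −40% +15% −5% = −30%. $358,300 × 0.7 = $250,810.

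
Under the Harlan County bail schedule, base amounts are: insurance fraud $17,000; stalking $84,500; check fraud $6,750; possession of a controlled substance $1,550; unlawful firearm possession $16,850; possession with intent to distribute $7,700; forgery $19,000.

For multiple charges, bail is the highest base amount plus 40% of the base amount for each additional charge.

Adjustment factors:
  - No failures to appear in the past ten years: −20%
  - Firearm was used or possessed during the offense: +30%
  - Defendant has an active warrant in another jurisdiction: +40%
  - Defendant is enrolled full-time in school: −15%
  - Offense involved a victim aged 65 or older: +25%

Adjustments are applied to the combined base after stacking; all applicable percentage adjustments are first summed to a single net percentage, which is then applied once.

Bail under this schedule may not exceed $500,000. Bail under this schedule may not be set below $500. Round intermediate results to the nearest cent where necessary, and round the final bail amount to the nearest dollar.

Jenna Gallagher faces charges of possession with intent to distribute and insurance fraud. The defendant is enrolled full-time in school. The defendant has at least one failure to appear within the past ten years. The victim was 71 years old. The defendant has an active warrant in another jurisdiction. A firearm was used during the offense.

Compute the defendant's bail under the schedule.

$36,144

Base amounts from the schedule: possession with intent to distribute $7,700; insurance fraud $17,000.
Stacking rule: highest base plus 40% of each additional charge. Highest is insurance fraud at $17,000. Additional: $7,700 × 40% = $3,080. Combined base = $17,000 + $3,080 = $20,080.
Net percentage adjustment: +30% +40% −15% +25% = +80%. $20,080 × 1.8 = $36,144.
$36,144 is within the $500,000 maximum.
$36,144 is at or above the $500 minimum.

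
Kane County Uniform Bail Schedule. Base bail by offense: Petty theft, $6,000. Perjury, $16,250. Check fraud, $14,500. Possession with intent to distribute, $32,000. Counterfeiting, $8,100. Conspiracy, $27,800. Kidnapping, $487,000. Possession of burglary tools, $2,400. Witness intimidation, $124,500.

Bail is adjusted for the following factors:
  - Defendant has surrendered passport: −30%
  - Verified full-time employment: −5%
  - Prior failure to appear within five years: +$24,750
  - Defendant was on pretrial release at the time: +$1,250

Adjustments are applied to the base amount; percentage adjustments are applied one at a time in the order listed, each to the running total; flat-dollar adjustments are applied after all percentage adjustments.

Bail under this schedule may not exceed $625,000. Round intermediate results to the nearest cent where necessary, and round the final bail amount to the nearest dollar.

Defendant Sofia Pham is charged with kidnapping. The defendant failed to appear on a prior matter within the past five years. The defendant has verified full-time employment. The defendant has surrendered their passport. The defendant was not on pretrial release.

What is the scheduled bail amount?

Base amounts from the schedule: kidnapping $487,000.
Single charge. Combined base = $487,000.
Defendant has surrendered passport (−30%): $487,000 × 0.7 = $340,900.
Verified full-time employment (−5%): $340,900 × 0.95 = $323,855.
Prior failure to appear within five years (+$24,750 flat): $323,855 + $24,750 = $348,605.
$348,605 is within the $625,000 maximum.

$348,605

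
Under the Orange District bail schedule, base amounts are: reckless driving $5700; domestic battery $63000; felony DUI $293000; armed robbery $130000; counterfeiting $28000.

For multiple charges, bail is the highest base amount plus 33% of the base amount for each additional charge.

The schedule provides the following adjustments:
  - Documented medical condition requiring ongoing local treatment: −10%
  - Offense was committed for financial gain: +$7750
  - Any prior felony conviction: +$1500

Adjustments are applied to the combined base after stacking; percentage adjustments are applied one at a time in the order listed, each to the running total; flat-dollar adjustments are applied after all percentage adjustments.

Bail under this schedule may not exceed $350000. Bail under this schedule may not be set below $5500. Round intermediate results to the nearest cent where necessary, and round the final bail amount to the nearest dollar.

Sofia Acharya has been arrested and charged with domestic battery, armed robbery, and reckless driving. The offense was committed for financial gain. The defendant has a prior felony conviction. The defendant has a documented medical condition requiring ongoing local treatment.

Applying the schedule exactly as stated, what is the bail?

$146654

Base amounts from the schedule: domestic battery $63000; armed robbery $130000; reckless driving $5700.
Stacking rule: highest base plus 33% of each additional charge. Highest is armed robbery at $130000. Additional: $63000 × 33% = $20790; $5700 × 33% = $1881. Combined base = $130000 + $22671 = $152671.
Documented medical condition requiring ongoing local treatment (−10%): $152671 × 0.9 = $137403.90.
Offense was committed for financial gain (+$7750 flat): $137403.90 + $7750 = $145153.90.
Any prior felony conviction (+$1500 flat): $145153.90 + $1500 = $146653.90.
$146653.90 is within the $350000 maximum.
$146653.90 is at or above the $5500 minimum.
Rounded to the nearest dollar: $146654.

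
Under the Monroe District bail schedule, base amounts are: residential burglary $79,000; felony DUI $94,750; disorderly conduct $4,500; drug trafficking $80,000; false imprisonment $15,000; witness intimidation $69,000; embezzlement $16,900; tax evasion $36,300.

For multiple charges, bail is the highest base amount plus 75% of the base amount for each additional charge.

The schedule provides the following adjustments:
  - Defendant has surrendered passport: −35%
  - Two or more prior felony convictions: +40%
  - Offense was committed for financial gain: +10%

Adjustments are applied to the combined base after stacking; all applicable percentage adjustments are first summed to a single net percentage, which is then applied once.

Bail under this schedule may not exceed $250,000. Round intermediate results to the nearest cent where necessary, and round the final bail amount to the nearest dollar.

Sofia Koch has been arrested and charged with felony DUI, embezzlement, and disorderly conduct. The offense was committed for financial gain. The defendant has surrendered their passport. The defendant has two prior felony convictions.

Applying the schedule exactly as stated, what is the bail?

Base amounts from the schedule: felony DUI $94,750; embezzlement $16,900; disorderly conduct $4,500.
Stacking rule: highest base plus 75% of each additional charge. Highest is felony DUI at $94,750. Additional: $16,900 × 75% = $12,675; $4,500 × 75% = $3,375. Combined base = $94,750 + $16,050 = $110,800.
Net percentage adjustment: −35% +40% +10% = +15%. $110,800 × 1.15 = $127,420.
$127,420 is within the $250,000 maximum.

$127,420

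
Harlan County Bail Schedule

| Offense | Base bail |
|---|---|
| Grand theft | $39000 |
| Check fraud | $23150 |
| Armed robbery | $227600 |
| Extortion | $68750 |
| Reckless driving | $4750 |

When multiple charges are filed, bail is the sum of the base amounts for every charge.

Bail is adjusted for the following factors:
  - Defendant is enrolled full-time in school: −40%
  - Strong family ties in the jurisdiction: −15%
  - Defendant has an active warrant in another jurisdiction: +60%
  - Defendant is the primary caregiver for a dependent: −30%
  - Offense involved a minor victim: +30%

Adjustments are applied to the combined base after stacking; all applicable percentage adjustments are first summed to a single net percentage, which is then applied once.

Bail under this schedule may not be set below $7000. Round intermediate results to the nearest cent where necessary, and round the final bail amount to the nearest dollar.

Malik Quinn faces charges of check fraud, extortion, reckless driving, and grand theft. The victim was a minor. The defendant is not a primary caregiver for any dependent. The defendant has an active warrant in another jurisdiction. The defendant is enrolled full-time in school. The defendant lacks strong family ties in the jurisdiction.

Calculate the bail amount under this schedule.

$203475

Base amounts from the schedule: check fraud $23150; extortion $68750; reckless driving $4750; grand theft $39000.
Stacking rule: sum of all bases. $23150 + $68750 + $4750 + $39000 = $135650.
Net percentage adjustment: −40% +60% +30% = +50%. $135650 × 1.5 = $203475.
$203475 is at or above the $7000 minimum.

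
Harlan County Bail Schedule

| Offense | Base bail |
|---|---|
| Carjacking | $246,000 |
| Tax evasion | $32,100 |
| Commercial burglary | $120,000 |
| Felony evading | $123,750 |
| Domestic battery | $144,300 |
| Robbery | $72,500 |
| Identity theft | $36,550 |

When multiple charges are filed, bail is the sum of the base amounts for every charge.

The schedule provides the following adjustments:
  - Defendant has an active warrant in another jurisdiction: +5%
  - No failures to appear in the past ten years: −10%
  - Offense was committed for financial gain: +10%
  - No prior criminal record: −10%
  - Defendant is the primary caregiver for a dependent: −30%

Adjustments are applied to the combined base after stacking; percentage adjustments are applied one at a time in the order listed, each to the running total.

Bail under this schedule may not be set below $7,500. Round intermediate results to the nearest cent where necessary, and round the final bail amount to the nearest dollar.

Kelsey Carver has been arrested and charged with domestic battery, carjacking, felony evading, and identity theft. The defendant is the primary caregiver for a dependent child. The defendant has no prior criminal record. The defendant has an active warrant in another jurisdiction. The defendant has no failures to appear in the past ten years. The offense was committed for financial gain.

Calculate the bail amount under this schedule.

Base amounts from the schedule: domestic battery $144,300; carjacking $246,000; felony evading $123,750; identity theft $36,550.
Stacking rule: sum of all bases. $144,300 + $246,000 + $123,750 + $36,550 = $550,600.
Defendant has an active warrant in another jurisdiction (+5%): $550,600 × 1.05 = $578,130.
No failures to appear in the past ten years (−10%): $578,130 × 0.9 = $520,317.
Offense was committed for financial gain (+10%): $520,317 × 1.1 = $572,348.70.
No prior criminal record (−10%): $572,348.70 × 0.9 = $515,113.83.
Defendant is the primary caregiver for a dependent (−30%): $515,113.83 × 0.7 = $360,579.68.
$360,579.68 is at or above the $7,500 minimum.
Rounded to the nearest dollar: $360,580.

$360,580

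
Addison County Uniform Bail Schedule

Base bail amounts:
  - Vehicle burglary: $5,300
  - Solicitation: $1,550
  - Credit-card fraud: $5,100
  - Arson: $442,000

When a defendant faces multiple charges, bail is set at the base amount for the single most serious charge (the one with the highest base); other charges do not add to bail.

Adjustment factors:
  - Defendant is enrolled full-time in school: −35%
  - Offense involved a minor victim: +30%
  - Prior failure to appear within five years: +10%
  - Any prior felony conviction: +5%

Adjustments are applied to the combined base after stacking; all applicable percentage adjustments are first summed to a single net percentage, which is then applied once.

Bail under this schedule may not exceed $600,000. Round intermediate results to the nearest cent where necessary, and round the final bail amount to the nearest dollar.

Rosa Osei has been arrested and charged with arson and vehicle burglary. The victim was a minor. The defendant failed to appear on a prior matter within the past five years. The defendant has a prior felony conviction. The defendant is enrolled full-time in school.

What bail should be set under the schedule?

$486,200

Base amounts from the schedule: arson $442,000; vehicle burglary $5,300.
Stacking rule: use the highest base only. Highest is arson at $442,000. Combined base = $442,000.
Net percentage adjustment: −35% +30% +10% +5% = +10%. $442,000 × 1.1 = $486,200.
$486,200 is within the $600,000 maximum.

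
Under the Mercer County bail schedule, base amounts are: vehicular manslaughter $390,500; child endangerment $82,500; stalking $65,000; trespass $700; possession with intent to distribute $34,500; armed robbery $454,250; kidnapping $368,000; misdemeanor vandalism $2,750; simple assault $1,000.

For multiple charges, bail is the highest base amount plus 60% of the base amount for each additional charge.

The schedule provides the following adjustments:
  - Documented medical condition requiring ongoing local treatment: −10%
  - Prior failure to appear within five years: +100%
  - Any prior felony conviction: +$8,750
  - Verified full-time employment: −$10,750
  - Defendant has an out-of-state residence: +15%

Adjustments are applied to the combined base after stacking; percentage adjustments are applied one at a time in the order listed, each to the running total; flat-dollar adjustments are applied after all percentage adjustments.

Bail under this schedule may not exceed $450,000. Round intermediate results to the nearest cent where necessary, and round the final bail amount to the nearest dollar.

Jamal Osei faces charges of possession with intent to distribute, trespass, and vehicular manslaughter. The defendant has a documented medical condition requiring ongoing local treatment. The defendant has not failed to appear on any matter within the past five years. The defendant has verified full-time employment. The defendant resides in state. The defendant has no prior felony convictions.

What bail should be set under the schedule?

Base amounts from the schedule: possession with intent to distribute $34,500; trespass $700; vehicular manslaughter $390,500.
Stacking rule: highest base plus 60% of each additional charge. Highest is vehicular manslaughter at $390,500. Additional: $34,500 × 60% = $20,700; $700 × 60% = $420. Combined base = $390,500 + $21,120 = $411,620.
Documented medical condition requiring ongoing local treatment (−10%): $411,620 × 0.9 = $370,458.
Verified full-time employment (−$10,750 flat): $370,458 − $10,750 = $359,708.
$359,708 is within the $450,000 maximum.

$359,708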